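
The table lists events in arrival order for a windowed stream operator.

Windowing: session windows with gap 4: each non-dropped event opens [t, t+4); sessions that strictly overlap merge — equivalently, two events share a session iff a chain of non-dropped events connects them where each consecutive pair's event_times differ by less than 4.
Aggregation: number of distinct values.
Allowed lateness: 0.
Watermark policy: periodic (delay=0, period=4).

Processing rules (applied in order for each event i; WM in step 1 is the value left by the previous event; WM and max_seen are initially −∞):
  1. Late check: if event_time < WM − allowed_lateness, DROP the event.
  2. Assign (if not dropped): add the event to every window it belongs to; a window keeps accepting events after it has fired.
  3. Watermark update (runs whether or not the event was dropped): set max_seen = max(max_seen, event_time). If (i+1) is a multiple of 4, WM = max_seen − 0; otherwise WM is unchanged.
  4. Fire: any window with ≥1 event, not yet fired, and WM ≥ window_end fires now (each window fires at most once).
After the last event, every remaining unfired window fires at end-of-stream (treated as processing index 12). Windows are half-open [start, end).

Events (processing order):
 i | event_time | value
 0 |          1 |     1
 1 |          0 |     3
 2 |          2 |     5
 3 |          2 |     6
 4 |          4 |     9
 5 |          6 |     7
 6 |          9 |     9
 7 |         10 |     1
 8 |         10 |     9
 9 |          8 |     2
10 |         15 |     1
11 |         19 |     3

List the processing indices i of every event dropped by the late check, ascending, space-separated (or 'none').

9

i=0 t=1 v=1: → [1,5); WM=−∞
i=1 t=0 v=3: → [0,5); WM=−∞
i=2 t=2 v=5: → [0,6); WM=−∞
i=3 t=2 v=6: → [0,6); WM=2
i=4 t=4 v=9: → [0,8); WM=2
i=5 t=6 v=7: → [0,10); WM=2
i=6 t=9 v=9: → [0,13); WM=2
i=7 t=10 v=1: → [0,14); WM=10
i=8 t=10 v=9: → [0,14); WM=10
i=9 t=8 v=2: DROP (t<10-0); WM=10
i=10 t=15 v=1: → [15,19); WM=10
i=11 t=19 v=3: → [19,23); WM=19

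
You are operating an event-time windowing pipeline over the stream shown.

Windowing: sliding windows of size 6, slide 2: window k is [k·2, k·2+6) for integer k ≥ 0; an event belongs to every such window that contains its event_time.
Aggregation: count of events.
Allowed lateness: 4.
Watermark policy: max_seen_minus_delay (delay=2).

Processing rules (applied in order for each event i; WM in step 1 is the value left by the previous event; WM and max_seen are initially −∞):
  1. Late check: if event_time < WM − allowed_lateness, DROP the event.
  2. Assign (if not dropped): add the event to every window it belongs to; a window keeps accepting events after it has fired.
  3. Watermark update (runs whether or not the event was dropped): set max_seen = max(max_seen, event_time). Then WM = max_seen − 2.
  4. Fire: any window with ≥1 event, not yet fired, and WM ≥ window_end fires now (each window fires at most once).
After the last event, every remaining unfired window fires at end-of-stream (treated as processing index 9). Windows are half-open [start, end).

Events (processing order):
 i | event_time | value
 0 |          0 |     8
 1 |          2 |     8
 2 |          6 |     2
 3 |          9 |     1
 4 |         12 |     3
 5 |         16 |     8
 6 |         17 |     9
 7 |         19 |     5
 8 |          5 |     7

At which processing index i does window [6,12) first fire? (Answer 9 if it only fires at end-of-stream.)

5

i=0 t=0 v=8: → [0,6); WM=-2
i=1 t=2 v=8: → [2,8),[0,6); WM=0
i=2 t=6 v=2: → [6,12),[4,10),[2,8); WM=4
i=3 t=9 v=1: → [8,14),[6,12),[4,10); WM=7; [0,6) fires=2
i=4 t=12 v=3: → [12,18),[10,16),[8,14); WM=10; [2,8) fires=2 [4,10) fires=2
i=5 t=16 v=8: → [16,22),[14,20),[12,18); WM=14; [6,12) fires=2 [8,14) fires=2
i=6 t=17 v=9: → [16,22),[14,20),[12,18); WM=15
i=7 t=19 v=5: → [18,24),[16,22),[14,20); WM=17; [10,16) fires=1
i=8 t=5 v=7: DROP (t<17-4); WM=17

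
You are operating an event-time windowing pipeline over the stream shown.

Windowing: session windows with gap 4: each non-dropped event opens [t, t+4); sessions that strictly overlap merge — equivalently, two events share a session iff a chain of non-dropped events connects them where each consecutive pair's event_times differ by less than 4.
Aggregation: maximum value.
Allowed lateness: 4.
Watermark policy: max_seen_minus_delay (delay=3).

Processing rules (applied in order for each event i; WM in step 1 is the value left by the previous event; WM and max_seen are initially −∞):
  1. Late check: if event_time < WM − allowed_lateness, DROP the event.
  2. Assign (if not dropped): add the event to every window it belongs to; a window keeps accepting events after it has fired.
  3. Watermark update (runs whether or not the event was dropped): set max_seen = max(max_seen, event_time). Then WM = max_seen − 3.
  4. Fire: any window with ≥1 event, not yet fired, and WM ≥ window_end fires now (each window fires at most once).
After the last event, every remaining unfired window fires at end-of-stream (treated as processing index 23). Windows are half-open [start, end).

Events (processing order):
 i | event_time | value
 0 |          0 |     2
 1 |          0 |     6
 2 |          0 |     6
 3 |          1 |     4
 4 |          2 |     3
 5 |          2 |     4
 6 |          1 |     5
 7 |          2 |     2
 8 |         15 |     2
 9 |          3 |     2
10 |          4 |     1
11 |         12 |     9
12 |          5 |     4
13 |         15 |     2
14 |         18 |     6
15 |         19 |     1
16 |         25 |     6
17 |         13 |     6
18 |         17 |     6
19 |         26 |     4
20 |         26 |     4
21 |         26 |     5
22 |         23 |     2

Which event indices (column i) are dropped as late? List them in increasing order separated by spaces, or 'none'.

9 10 12 17 18

i=0 t=0 v=2: → [0,4); WM=-3
i=1 t=0 v=6: → [0,4); WM=-3
i=2 t=0 v=6: → [0,4); WM=-3
i=3 t=1 v=4: → [0,5); WM=-2
i=4 t=2 v=3: → [0,6); WM=-1
i=5 t=2 v=4: → [0,6); WM=-1
i=6 t=1 v=5: → [0,6); WM=-1
i=7 t=2 v=2: → [0,6); WM=-1
i=8 t=15 v=2: → [15,19); WM=12
i=9 t=3 v=2: DROP (t<12-4); WM=12
i=10 t=4 v=1: DROP (t<12-4); WM=12
i=11 t=12 v=9: → [12,19); WM=12
i=12 t=5 v=4: DROP (t<12-4); WM=12
i=13 t=15 v=2: → [12,19); WM=12
i=14 t=18 v=6: → [12,22); WM=15
i=15 t=19 v=1: → [12,23); WM=16
i=16 t=25 v=6: → [25,29); WM=22
i=17 t=13 v=6: DROP (t<22-4); WM=22
i=18 t=17 v=6: DROP (t<22-4); WM=22
i=19 t=26 v=4: → [25,30); WM=23
i=20 t=26 v=4: → [25,30); WM=23
i=21 t=26 v=5: → [25,30); WM=23
i=22 t=23 v=2: → [23,30); WM=23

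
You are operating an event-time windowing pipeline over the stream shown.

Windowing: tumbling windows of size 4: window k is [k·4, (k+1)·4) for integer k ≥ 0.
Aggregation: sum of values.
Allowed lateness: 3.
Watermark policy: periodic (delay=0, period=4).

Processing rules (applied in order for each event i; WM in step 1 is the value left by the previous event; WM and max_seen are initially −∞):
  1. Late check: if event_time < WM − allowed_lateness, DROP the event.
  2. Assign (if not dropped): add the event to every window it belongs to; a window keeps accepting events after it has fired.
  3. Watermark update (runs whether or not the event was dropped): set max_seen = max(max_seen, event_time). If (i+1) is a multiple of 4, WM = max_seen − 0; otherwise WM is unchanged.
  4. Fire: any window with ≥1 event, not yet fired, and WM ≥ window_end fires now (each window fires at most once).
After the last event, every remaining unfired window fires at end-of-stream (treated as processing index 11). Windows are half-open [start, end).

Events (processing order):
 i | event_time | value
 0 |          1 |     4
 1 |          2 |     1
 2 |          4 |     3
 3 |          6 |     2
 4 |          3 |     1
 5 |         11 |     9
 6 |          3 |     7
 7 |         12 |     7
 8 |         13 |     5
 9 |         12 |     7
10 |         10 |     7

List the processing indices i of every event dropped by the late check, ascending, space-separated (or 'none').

none

i=0 t=1 v=4: → [0,4); WM=−∞
i=1 t=2 v=1: → [0,4); WM=−∞
i=2 t=4 v=3: → [4,8); WM=−∞
i=3 t=6 v=2: → [4,8); WM=6; [0,4) fires=5
i=4 t=3 v=1: → [0,4); WM=6
i=5 t=11 v=9: → [8,12); WM=6
i=6 t=3 v=7: → [0,4); WM=6
i=7 t=12 v=7: → [12,16); WM=12; [4,8) fires=5 [8,12) fires=9
i=8 t=13 v=5: → [12,16); WM=12
i=9 t=12 v=7: → [12,16); WM=12
i=10 t=10 v=7: → [8,12); WM=12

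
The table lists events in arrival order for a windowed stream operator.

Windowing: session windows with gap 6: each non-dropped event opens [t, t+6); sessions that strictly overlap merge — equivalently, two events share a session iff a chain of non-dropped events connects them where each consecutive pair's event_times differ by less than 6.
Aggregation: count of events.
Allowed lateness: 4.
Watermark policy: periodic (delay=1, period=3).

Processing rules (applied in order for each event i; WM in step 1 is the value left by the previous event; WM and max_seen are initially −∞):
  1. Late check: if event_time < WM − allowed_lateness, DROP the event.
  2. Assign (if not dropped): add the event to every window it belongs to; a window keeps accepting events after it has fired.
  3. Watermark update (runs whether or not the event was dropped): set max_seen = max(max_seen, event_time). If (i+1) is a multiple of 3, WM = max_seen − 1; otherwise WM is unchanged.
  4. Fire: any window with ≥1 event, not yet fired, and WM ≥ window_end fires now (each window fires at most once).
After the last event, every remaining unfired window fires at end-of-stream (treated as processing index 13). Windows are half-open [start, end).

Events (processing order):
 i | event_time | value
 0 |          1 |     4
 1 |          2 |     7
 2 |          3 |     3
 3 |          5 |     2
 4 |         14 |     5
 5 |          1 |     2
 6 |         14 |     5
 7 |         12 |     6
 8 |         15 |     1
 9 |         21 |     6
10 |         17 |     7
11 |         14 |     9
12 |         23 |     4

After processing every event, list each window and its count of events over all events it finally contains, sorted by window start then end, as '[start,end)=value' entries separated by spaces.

[1,11)=5 [12,29)=8

i=0 t=1 v=4: → [1,7); WM=−∞
i=1 t=2 v=7: → [1,8); WM=−∞
i=2 t=3 v=3: → [1,9); WM=2
i=3 t=5 v=2: → [1,11); WM=2
i=4 t=14 v=5: → [14,20); WM=2
i=5 t=1 v=2: → [1,11); WM=13
i=6 t=14 v=5: → [14,20); WM=13
i=7 t=12 v=6: → [12,20); WM=13
i=8 t=15 v=1: → [12,21); WM=14
i=9 t=21 v=6: → [21,27); WM=14
i=10 t=17 v=7: → [12,27); WM=14
i=11 t=14 v=9: → [12,27); WM=20
i=12 t=23 v=4: → [12,29); WM=20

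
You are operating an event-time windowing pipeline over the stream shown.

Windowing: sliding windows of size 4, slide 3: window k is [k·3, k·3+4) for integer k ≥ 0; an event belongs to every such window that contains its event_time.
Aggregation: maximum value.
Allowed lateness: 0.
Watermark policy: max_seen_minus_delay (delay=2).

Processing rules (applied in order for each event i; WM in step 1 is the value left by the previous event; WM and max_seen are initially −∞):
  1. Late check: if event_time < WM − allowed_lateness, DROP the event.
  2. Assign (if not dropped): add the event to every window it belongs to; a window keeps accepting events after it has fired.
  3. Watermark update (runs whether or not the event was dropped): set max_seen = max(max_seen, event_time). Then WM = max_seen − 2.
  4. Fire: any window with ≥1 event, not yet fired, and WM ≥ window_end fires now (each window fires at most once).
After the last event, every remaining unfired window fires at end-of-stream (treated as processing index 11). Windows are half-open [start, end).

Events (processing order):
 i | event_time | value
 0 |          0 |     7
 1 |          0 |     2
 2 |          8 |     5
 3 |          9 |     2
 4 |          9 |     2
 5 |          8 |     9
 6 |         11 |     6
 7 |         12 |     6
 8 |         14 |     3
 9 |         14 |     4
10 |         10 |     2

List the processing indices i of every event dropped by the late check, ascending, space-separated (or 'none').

i=0 t=0 v=7: → [0,4); WM=-2
i=1 t=0 v=2: → [0,4); WM=-2
i=2 t=8 v=5: → [6,10); WM=6; [0,4) fires=7
i=3 t=9 v=2: → [9,13),[6,10); WM=7
i=4 t=9 v=2: → [9,13),[6,10); WM=7
i=5 t=8 v=9: → [6,10); WM=7
i=6 t=11 v=6: → [9,13); WM=9
i=7 t=12 v=6: → [12,16),[9,13); WM=10; [6,10) fires=9
i=8 t=14 v=3: → [12,16); WM=12
i=9 t=14 v=4: → [12,16); WM=12
i=10 t=10 v=2: DROP (t<12-0); WM=12

10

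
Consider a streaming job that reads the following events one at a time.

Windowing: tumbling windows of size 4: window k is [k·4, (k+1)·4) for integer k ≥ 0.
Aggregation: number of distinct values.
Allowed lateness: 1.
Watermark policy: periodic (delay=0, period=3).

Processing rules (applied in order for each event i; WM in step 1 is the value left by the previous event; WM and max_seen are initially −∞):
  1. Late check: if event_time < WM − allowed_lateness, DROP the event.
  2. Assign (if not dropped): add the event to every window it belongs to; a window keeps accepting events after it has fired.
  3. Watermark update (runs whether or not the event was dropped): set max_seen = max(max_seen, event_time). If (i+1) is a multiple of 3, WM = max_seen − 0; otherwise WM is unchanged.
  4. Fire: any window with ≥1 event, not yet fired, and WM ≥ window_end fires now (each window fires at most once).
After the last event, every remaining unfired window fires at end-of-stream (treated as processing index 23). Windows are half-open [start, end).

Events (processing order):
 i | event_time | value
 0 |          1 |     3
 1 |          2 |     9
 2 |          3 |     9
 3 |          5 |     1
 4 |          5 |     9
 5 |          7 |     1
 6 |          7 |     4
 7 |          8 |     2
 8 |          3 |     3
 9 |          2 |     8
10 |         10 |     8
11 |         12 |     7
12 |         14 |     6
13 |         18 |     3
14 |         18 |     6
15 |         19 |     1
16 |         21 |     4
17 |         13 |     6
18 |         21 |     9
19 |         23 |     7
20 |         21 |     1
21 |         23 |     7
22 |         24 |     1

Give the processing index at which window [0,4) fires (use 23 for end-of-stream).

i=0 t=1 v=3: → [0,4); WM=−∞
i=1 t=2 v=9: → [0,4); WM=−∞
i=2 t=3 v=9: → [0,4); WM=3
i=3 t=5 v=1: → [4,8); WM=3
i=4 t=5 v=9: → [4,8); WM=3
i=5 t=7 v=1: → [4,8); WM=7; [0,4) fires=2
i=6 t=7 v=4: → [4,8); WM=7
i=7 t=8 v=2: → [8,12); WM=7
i=8 t=3 v=3: DROP (t<7-1); WM=8; [4,8) fires=3
i=9 t=2 v=8: DROP (t<8-1); WM=8
i=10 t=10 v=8: → [8,12); WM=8
i=11 t=12 v=7: → [12,16); WM=12; [8,12) fires=2
i=12 t=14 v=6: → [12,16); WM=12
i=13 t=18 v=3: → [16,20); WM=12
i=14 t=18 v=6: → [16,20); WM=18; [12,16) fires=2
i=15 t=19 v=1: → [16,20); WM=18
i=16 t=21 v=4: → [20,24); WM=18
i=17 t=13 v=6: DROP (t<18-1); WM=21; [16,20) fires=3
i=18 t=21 v=9: → [20,24); WM=21
i=19 t=23 v=7: → [20,24); WM=21
i=20 t=21 v=1: → [20,24); WM=23
i=21 t=23 v=7: → [20,24); WM=23
i=22 t=24 v=1: → [24,28); WM=23

5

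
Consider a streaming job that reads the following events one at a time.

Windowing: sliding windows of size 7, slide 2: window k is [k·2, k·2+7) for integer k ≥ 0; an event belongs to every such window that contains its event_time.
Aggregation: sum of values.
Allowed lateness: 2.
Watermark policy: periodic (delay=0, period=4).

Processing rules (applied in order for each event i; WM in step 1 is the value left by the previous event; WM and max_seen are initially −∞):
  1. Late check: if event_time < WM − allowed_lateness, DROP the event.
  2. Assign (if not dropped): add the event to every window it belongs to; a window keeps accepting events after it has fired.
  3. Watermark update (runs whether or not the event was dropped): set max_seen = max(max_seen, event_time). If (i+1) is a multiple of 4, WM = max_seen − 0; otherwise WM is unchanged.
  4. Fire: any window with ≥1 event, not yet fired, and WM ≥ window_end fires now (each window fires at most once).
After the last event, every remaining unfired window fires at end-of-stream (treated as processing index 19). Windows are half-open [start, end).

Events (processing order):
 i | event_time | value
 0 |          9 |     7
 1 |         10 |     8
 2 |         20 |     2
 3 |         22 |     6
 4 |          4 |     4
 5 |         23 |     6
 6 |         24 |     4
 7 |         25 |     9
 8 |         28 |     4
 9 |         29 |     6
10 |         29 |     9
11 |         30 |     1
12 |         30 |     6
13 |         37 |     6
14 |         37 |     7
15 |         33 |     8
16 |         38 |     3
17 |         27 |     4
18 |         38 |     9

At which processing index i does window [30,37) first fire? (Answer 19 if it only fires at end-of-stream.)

i=0 t=9 v=7: → [8,15),[6,13),[4,11); WM=−∞
i=1 t=10 v=8: → [10,17),[8,15),[6,13),[4,11); WM=−∞
i=2 t=20 v=2: → [20,27),[18,25),[16,23),[14,21); WM=−∞
i=3 t=22 v=6: → [22,29),[20,27),[18,25),[16,23); WM=22; [4,11) fires=15 [6,13) fires=15 [8,15) fires=15 [10,17) fires=8 [14,21) fires=2
i=4 t=4 v=4: DROP (t<22-2); WM=22
i=5 t=23 v=6: → [22,29),[20,27),[18,25); WM=22
i=6 t=24 v=4: → [24,31),[22,29),[20,27),[18,25); WM=22
i=7 t=25 v=9: → [24,31),[22,29),[20,27); WM=25; [16,23) fires=8 [18,25) fires=18
i=8 t=28 v=4: → [28,35),[26,33),[24,31),[22,29); WM=25
i=9 t=29 v=6: → [28,35),[26,33),[24,31); WM=25
i=10 t=29 v=9: → [28,35),[26,33),[24,31); WM=25
i=11 t=30 v=1: → [30,37),[28,35),[26,33),[24,31); WM=30; [20,27) fires=27 [22,29) fires=29
i=12 t=30 v=6: → [30,37),[28,35),[26,33),[24,31); WM=30
i=13 t=37 v=6: → [36,43),[34,41),[32,39); WM=30
i=14 t=37 v=7: → [36,43),[34,41),[32,39); WM=30
i=15 t=33 v=8: → [32,39),[30,37),[28,35); WM=37; [24,31) fires=39 [26,33) fires=26 [28,35) fires=34 [30,37) fires=15
i=16 t=38 v=3: → [38,45),[36,43),[34,41),[32,39); WM=37
i=17 t=27 v=4: DROP (t<37-2); WM=37
i=18 t=38 v=9: → [38,45),[36,43),[34,41),[32,39); WM=37

15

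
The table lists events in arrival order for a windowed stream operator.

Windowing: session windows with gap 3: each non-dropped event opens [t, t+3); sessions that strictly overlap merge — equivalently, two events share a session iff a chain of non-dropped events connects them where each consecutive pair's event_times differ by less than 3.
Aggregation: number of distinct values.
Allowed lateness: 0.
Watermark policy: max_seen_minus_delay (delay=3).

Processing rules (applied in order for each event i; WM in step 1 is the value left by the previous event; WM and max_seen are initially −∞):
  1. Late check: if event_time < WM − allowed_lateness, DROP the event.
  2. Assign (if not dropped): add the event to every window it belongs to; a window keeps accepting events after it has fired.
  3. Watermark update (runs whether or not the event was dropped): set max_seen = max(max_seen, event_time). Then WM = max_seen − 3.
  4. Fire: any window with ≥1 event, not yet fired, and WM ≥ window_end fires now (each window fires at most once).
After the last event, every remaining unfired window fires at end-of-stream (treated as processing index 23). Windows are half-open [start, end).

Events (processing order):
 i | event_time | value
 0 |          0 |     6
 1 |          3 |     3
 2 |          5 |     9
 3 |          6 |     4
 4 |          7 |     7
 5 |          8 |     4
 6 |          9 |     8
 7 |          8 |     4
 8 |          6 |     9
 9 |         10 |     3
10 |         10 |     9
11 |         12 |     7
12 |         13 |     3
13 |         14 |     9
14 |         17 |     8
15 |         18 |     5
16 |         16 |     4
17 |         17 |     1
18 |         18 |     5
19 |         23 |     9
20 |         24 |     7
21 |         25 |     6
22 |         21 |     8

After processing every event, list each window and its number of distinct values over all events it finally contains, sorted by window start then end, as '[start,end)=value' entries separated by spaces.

i=0 t=0 v=6: → [0,3); WM=-3
i=1 t=3 v=3: → [3,6); WM=0
i=2 t=5 v=9: → [3,8); WM=2
i=3 t=6 v=4: → [3,9); WM=3
i=4 t=7 v=7: → [3,10); WM=4
i=5 t=8 v=4: → [3,11); WM=5
i=6 t=9 v=8: → [3,12); WM=6
i=7 t=8 v=4: → [3,12); WM=6
i=8 t=6 v=9: → [3,12); WM=6
i=9 t=10 v=3: → [3,13); WM=7
i=10 t=10 v=9: → [3,13); WM=7
i=11 t=12 v=7: → [3,15); WM=9
i=12 t=13 v=3: → [3,16); WM=10
i=13 t=14 v=9: → [3,17); WM=11
i=14 t=17 v=8: → [17,20); WM=14
i=15 t=18 v=5: → [17,21); WM=15
i=16 t=16 v=4: → [3,21); WM=15
i=17 t=17 v=1: → [3,21); WM=15
i=18 t=18 v=5: → [3,21); WM=15
i=19 t=23 v=9: → [23,26); WM=20
i=20 t=24 v=7: → [23,27); WM=21
i=21 t=25 v=6: → [23,28); WM=22
i=22 t=21 v=8: DROP (t<22-0); WM=22

[0,3)=1 [3,21)=7 [23,28)=3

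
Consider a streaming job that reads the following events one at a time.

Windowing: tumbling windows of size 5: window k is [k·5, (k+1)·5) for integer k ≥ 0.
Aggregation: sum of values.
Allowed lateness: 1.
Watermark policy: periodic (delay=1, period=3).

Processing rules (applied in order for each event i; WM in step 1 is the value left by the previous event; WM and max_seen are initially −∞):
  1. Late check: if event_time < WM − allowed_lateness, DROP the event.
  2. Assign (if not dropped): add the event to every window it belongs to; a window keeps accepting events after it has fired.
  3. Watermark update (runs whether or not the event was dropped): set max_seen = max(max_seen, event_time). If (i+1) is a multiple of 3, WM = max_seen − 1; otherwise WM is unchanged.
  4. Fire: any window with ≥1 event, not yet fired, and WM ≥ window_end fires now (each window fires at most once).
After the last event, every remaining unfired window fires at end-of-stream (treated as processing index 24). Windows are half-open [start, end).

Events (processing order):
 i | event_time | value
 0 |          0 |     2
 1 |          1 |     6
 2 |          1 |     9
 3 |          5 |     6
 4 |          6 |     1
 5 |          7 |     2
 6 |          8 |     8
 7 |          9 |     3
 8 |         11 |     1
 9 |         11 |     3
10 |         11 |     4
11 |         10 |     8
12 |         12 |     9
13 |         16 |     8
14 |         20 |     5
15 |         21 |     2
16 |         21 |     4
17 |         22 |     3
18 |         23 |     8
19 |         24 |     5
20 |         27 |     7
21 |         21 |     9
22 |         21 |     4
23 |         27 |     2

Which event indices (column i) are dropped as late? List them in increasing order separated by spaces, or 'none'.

21 22

i=0 t=0 v=2: → [0,5); WM=−∞
i=1 t=1 v=6: → [0,5); WM=−∞
i=2 t=1 v=9: → [0,5); WM=0
i=3 t=5 v=6: → [5,10); WM=0
i=4 t=6 v=1: → [5,10); WM=0
i=5 t=7 v=2: → [5,10); WM=6; [0,5) fires=17
i=6 t=8 v=8: → [5,10); WM=6
i=7 t=9 v=3: → [5,10); WM=6
i=8 t=11 v=1: → [10,15); WM=10; [5,10) fires=20
i=9 t=11 v=3: → [10,15); WM=10
i=10 t=11 v=4: → [10,15); WM=10
i=11 t=10 v=8: → [10,15); WM=10
i=12 t=12 v=9: → [10,15); WM=10
i=13 t=16 v=8: → [15,20); WM=10
i=14 t=20 v=5: → [20,25); WM=19; [10,15) fires=25
i=15 t=21 v=2: → [20,25); WM=19
i=16 t=21 v=4: → [20,25); WM=19
i=17 t=22 v=3: → [20,25); WM=21; [15,20) fires=8
i=18 t=23 v=8: → [20,25); WM=21
i=19 t=24 v=5: → [20,25); WM=21
i=20 t=27 v=7: → [25,30); WM=26; [20,25) fires=27
i=21 t=21 v=9: DROP (t<26-1); WM=26
i=22 t=21 v=4: DROP (t<26-1); WM=26
i=23 t=27 v=2: → [25,30); WM=26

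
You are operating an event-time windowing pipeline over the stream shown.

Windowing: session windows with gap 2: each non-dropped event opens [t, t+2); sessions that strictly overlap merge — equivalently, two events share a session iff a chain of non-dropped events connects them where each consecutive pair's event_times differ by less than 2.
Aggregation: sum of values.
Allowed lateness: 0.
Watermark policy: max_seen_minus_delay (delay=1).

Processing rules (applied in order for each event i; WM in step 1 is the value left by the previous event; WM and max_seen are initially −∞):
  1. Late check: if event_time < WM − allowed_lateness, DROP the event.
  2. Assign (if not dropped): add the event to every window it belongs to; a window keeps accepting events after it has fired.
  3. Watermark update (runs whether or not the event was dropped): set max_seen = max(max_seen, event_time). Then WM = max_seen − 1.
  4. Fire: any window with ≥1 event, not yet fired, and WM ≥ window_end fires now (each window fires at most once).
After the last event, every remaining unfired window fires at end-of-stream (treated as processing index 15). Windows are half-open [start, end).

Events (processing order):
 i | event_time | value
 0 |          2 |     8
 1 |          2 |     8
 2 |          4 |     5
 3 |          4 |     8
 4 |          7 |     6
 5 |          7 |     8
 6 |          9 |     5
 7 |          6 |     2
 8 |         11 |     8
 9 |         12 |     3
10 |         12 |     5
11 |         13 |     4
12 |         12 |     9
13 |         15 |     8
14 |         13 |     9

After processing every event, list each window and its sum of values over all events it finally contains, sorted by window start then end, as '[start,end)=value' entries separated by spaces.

[2,4)=16 [4,6)=13 [7,9)=14 [9,11)=5 [11,15)=29 [15,17)=8

i=0 t=2 v=8: → [2,4); WM=1
i=1 t=2 v=8: → [2,4); WM=1
i=2 t=4 v=5: → [4,6); WM=3
i=3 t=4 v=8: → [4,6); WM=3
i=4 t=7 v=6: → [7,9); WM=6
i=5 t=7 v=8: → [7,9); WM=6
i=6 t=9 v=5: → [9,11); WM=8
i=7 t=6 v=2: DROP (t<8-0); WM=8
i=8 t=11 v=8: → [11,13); WM=10
i=9 t=12 v=3: → [11,14); WM=11
i=10 t=12 v=5: → [11,14); WM=11
i=11 t=13 v=4: → [11,15); WM=12
i=12 t=12 v=9: → [11,15); WM=12
i=13 t=15 v=8: → [15,17); WM=14
i=14 t=13 v=9: DROP (t<14-0); WM=14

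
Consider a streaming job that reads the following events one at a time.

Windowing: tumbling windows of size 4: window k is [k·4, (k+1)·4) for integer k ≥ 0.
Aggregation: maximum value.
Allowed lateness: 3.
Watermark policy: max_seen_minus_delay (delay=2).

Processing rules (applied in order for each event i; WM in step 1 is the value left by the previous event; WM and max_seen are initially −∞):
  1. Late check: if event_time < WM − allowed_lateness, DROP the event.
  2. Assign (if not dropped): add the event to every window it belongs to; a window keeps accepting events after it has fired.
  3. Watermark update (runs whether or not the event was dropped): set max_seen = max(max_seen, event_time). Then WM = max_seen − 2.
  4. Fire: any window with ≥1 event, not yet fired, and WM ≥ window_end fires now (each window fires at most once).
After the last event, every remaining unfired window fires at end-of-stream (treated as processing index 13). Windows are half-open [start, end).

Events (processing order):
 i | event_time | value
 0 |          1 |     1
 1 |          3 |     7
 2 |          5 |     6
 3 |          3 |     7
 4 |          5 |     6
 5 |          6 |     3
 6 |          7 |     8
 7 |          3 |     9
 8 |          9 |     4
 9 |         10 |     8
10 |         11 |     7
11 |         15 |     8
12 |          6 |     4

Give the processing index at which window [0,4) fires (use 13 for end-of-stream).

i=0 t=1 v=1: → [0,4); WM=-1
i=1 t=3 v=7: → [0,4); WM=1
i=2 t=5 v=6: → [4,8); WM=3
i=3 t=3 v=7: → [0,4); WM=3
i=4 t=5 v=6: → [4,8); WM=3
i=5 t=6 v=3: → [4,8); WM=4; [0,4) fires=7
i=6 t=7 v=8: → [4,8); WM=5
i=7 t=3 v=9: → [0,4); WM=5
i=8 t=9 v=4: → [8,12); WM=7
i=9 t=10 v=8: → [8,12); WM=8; [4,8) fires=8
i=10 t=11 v=7: → [8,12); WM=9
i=11 t=15 v=8: → [12,16); WM=13; [8,12) fires=8
i=12 t=6 v=4: DROP (t<13-3); WM=13

5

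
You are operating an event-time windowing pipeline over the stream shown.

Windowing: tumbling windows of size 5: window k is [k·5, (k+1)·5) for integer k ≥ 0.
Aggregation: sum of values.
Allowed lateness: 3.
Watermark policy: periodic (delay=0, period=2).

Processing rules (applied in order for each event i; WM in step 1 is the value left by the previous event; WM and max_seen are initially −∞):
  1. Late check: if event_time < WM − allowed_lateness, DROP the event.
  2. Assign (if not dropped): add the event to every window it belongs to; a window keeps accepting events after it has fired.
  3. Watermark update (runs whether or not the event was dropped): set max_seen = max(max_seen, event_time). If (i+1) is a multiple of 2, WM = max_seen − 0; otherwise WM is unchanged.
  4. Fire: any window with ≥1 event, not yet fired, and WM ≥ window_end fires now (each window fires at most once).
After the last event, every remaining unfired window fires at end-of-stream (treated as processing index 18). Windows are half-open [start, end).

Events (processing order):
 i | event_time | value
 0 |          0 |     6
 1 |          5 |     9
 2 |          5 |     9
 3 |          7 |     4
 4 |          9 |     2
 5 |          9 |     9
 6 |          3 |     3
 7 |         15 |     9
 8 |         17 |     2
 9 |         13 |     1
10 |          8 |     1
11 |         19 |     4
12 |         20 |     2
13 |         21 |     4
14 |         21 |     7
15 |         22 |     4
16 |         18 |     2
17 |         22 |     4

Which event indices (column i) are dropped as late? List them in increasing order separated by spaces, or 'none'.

6 10 16

i=0 t=0 v=6: → [0,5); WM=−∞
i=1 t=5 v=9: → [5,10); WM=5; [0,5) fires=6
i=2 t=5 v=9: → [5,10); WM=5
i=3 t=7 v=4: → [5,10); WM=7
i=4 t=9 v=2: → [5,10); WM=7
i=5 t=9 v=9: → [5,10); WM=9
i=6 t=3 v=3: DROP (t<9-3); WM=9
i=7 t=15 v=9: → [15,20); WM=15; [5,10) fires=33
i=8 t=17 v=2: → [15,20); WM=15
i=9 t=13 v=1: → [10,15); WM=17; [10,15) fires=1
i=10 t=8 v=1: DROP (t<17-3); WM=17
i=11 t=19 v=4: → [15,20); WM=19
i=12 t=20 v=2: → [20,25); WM=19
i=13 t=21 v=4: → [20,25); WM=21; [15,20) fires=15
i=14 t=21 v=7: → [20,25); WM=21
i=15 t=22 v=4: → [20,25); WM=22
i=16 t=18 v=2: DROP (t<22-3); WM=22
i=17 t=22 v=4: → [20,25); WM=22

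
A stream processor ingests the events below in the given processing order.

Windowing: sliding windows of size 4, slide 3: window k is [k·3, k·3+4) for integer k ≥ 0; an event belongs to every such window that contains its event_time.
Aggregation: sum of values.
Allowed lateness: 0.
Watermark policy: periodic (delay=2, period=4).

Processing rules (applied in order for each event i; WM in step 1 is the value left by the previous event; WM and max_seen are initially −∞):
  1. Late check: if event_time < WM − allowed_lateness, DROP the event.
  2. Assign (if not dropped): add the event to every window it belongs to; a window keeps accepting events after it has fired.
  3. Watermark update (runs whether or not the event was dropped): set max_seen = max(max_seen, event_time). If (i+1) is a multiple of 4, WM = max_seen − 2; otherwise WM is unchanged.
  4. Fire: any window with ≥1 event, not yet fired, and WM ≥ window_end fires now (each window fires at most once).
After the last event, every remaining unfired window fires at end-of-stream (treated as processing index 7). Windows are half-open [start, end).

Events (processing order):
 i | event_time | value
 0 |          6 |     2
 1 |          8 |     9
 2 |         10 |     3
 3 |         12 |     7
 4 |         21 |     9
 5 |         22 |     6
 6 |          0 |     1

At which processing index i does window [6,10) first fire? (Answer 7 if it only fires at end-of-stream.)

i=0 t=6 v=2: → [6,10),[3,7); WM=−∞
i=1 t=8 v=9: → [6,10); WM=−∞
i=2 t=10 v=3: → [9,13); WM=−∞
i=3 t=12 v=7: → [12,16),[9,13); WM=10; [3,7) fires=2 [6,10) fires=11
i=4 t=21 v=9: → [21,25),[18,22); WM=10
i=5 t=22 v=6: → [21,25); WM=10
i=6 t=0 v=1: DROP (t<10-0); WM=10

3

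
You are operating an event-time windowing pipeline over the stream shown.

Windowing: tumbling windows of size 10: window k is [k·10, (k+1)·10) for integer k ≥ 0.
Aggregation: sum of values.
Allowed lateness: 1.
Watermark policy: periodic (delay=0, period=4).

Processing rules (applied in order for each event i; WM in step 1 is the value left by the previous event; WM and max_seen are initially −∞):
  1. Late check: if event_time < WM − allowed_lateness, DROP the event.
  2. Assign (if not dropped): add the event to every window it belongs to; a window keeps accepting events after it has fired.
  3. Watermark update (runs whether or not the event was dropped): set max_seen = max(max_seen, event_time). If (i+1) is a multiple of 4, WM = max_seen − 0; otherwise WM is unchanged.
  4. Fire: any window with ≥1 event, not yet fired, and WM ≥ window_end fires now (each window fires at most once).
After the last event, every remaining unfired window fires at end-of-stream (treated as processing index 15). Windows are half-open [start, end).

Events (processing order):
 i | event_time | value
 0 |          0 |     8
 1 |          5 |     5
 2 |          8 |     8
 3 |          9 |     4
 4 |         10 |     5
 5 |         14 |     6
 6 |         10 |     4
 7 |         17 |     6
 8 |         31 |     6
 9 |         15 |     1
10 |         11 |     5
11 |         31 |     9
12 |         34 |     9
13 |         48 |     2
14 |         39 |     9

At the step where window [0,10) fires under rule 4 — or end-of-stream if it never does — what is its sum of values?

i=0 t=0 v=8: → [0,10); WM=−∞
i=1 t=5 v=5: → [0,10); WM=−∞
i=2 t=8 v=8: → [0,10); WM=−∞
i=3 t=9 v=4: → [0,10); WM=9
i=4 t=10 v=5: → [10,20); WM=9
i=5 t=14 v=6: → [10,20); WM=9
i=6 t=10 v=4: → [10,20); WM=9
i=7 t=17 v=6: → [10,20); WM=17; [0,10) fires=25
i=8 t=31 v=6: → [30,40); WM=17
i=9 t=15 v=1: DROP (t<17-1); WM=17
i=10 t=11 v=5: DROP (t<17-1); WM=17
i=11 t=31 v=9: → [30,40); WM=31; [10,20) fires=21
i=12 t=34 v=9: → [30,40); WM=31
i=13 t=48 v=2: → [40,50); WM=31
i=14 t=39 v=9: → [30,40); WM=31

25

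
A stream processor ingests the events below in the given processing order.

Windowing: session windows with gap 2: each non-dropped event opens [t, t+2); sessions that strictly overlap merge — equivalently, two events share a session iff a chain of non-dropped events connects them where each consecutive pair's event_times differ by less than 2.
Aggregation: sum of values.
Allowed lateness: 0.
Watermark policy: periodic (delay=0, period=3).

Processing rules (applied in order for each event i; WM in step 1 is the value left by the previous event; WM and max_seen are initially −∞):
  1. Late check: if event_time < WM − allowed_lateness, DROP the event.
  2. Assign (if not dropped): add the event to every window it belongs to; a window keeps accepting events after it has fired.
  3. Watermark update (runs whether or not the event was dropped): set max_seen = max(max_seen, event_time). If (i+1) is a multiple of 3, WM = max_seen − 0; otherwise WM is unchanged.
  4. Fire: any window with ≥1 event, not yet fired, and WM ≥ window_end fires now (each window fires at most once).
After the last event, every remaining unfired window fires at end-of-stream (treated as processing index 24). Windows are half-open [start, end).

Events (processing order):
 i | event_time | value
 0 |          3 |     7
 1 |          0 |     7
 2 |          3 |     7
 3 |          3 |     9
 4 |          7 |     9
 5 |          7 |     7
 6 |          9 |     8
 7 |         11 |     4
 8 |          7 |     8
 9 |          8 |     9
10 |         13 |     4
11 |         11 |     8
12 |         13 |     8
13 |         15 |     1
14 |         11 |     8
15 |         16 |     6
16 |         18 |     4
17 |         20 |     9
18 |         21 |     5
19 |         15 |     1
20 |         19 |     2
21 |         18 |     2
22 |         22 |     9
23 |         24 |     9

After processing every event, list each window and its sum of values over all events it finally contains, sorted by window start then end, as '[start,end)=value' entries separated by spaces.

i=0 t=3 v=7: → [3,5); WM=−∞
i=1 t=0 v=7: → [0,2); WM=−∞
i=2 t=3 v=7: → [3,5); WM=3
i=3 t=3 v=9: → [3,5); WM=3
i=4 t=7 v=9: → [7,9); WM=3
i=5 t=7 v=7: → [7,9); WM=7
i=6 t=9 v=8: → [9,11); WM=7
i=7 t=11 v=4: → [11,13); WM=7
i=8 t=7 v=8: → [7,9); WM=11
i=9 t=8 v=9: DROP (t<11-0); WM=11
i=10 t=13 v=4: → [13,15); WM=11
i=11 t=11 v=8: → [11,13); WM=13
i=12 t=13 v=8: → [13,15); WM=13
i=13 t=15 v=1: → [15,17); WM=13
i=14 t=11 v=8: DROP (t<13-0); WM=15
i=15 t=16 v=6: → [15,18); WM=15
i=16 t=18 v=4: → [18,20); WM=15
i=17 t=20 v=9: → [20,22); WM=20
i=18 t=21 v=5: → [20,23); WM=20
i=19 t=15 v=1: DROP (t<20-0); WM=20
i=20 t=19 v=2: DROP (t<20-0); WM=21
i=21 t=18 v=2: DROP (t<21-0); WM=21
i=22 t=22 v=9: → [20,24); WM=21
i=23 t=24 v=9: → [24,26); WM=24

[0,2)=7 [3,5)=23 [7,9)=24 [9,11)=8 [11,13)=12 [13,15)=12 [15,18)=7 [18,20)=4 [20,24)=23 [24,26)=9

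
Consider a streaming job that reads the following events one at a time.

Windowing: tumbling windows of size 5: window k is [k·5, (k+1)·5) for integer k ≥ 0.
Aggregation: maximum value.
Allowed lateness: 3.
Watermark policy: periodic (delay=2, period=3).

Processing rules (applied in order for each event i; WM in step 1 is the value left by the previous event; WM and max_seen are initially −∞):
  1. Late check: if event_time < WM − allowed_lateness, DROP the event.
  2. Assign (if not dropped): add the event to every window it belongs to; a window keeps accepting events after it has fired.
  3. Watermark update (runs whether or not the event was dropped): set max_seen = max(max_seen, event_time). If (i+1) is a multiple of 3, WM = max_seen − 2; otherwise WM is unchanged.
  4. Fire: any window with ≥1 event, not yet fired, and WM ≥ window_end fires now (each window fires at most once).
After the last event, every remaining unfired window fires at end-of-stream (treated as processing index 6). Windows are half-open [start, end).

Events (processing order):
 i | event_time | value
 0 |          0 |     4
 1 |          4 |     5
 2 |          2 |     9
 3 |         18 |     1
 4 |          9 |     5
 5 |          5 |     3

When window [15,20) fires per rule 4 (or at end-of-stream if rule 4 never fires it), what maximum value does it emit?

i=0 t=0 v=4: → [0,5); WM=−∞
i=1 t=4 v=5: → [0,5); WM=−∞
i=2 t=2 v=9: → [0,5); WM=2
i=3 t=18 v=1: → [15,20); WM=2
i=4 t=9 v=5: → [5,10); WM=2
i=5 t=5 v=3: → [5,10); WM=16; [0,5) fires=9 [5,10) fires=5

1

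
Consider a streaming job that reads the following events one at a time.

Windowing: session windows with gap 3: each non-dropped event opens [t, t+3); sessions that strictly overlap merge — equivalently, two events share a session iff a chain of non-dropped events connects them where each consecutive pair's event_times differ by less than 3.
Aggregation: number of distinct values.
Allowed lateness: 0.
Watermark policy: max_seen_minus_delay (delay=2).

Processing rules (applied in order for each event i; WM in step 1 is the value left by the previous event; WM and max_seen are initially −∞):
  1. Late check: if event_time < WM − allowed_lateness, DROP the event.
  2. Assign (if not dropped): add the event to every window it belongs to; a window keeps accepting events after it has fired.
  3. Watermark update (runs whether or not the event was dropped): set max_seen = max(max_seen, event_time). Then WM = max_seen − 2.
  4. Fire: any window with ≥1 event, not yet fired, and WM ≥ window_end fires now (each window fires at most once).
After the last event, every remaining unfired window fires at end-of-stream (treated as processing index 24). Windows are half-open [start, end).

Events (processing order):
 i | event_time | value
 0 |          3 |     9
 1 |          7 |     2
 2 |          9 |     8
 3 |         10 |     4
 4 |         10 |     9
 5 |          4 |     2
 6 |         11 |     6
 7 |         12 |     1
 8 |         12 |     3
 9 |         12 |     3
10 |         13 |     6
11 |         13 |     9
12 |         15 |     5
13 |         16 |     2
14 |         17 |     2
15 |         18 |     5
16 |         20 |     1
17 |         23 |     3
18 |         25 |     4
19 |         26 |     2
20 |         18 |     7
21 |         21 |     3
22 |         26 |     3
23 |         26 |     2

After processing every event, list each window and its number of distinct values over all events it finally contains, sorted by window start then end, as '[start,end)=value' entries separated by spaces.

[3,6)=1 [7,23)=8 [23,29)=3

i=0 t=3 v=9: → [3,6); WM=1
i=1 t=7 v=2: → [7,10); WM=5
i=2 t=9 v=8: → [7,12); WM=7
i=3 t=10 v=4: → [7,13); WM=8
i=4 t=10 v=9: → [7,13); WM=8
i=5 t=4 v=2: DROP (t<8-0); WM=8
i=6 t=11 v=6: → [7,14); WM=9
i=7 t=12 v=1: → [7,15); WM=10
i=8 t=12 v=3: → [7,15); WM=10
i=9 t=12 v=3: → [7,15); WM=10
i=10 t=13 v=6: → [7,16); WM=11
i=11 t=13 v=9: → [7,16); WM=11
i=12 t=15 v=5: → [7,18); WM=13
i=13 t=16 v=2: → [7,19); WM=14
i=14 t=17 v=2: → [7,20); WM=15
i=15 t=18 v=5: → [7,21); WM=16
i=16 t=20 v=1: → [7,23); WM=18
i=17 t=23 v=3: → [23,26); WM=21
i=18 t=25 v=4: → [23,28); WM=23
i=19 t=26 v=2: → [23,29); WM=24
i=20 t=18 v=7: DROP (t<24-0); WM=24
i=21 t=21 v=3: DROP (t<24-0); WM=24
i=22 t=26 v=3: → [23,29); WM=24
i=23 t=26 v=2: → [23,29); WM=24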